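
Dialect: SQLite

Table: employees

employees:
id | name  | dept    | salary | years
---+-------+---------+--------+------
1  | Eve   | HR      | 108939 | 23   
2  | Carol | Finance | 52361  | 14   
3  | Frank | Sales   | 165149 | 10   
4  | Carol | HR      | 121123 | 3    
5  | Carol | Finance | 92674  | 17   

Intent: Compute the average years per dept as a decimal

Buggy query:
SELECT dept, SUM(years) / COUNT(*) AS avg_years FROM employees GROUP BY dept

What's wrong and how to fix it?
Bug: Both operands are integers, so '/' performs integer division and truncates

Fix: Multiply by 1.0 (or CAST to REAL) to force floating-point division

Corrected query:
SELECT dept, SUM(years) * 1.0 / COUNT(*) AS avg_years FROM employees GROUP BY dept

Result:
dept    | avg_years
--------+----------
Finance | 15.5     
HR      | 13       
Sales   | 10       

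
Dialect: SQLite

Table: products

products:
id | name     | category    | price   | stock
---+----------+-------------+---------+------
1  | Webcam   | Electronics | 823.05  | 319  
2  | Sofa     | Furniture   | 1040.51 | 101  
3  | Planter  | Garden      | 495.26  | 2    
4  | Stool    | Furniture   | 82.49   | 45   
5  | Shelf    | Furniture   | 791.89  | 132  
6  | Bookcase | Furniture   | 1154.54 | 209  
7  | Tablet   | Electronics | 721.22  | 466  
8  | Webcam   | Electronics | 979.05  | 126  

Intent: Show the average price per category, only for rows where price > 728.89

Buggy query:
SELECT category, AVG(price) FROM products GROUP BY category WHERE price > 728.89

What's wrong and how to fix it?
Bug: WHERE cannot follow GROUP BY

Fix: Place WHERE between FROM and GROUP BY

Corrected query:
SELECT category, AVG(price) FROM products WHERE price > 728.89 GROUP BY category

Result:
category    | AVG(price)
------------+-----------
Electronics | 901.05    
Furniture   | 995.646667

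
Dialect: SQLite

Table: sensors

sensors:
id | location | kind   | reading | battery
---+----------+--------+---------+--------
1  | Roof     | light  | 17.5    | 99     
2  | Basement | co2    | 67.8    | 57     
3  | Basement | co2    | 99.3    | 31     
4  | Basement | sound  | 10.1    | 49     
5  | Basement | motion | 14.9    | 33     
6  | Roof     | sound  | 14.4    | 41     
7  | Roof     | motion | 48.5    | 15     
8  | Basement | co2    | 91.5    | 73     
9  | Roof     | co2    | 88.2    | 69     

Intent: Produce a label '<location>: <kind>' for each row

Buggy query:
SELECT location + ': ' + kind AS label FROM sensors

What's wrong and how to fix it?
Bug: '+' is numeric addition; on text columns SQLite converts them to 0 instead of concatenating

Fix: Replace + with || to concatenate text

Corrected query:
SELECT location || ': ' || kind AS label FROM sensors

Result:
label           
----------------
Roof: light     
Basement: co2   
Basement: co2   
Basement: sound 
Basement: motion
Roof: sound     
Roof: motion    
Basement: co2   
Roof: co2       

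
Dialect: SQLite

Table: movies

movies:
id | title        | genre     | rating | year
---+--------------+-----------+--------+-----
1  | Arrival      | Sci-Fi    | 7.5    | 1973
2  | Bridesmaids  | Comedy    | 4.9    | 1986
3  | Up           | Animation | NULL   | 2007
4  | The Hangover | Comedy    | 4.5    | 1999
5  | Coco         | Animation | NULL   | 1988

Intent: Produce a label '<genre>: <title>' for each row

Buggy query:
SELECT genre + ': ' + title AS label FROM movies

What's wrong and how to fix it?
Bug: SQLite uses || for string concatenation; + coerces text to numbers (yielding 0)

Fix: Replace + with || to concatenate text

Corrected query:
SELECT genre || ': ' || title AS label FROM movies

Result:
label               
--------------------
Sci-Fi: Arrival     
Comedy: Bridesmaids 
Animation: Up       
Comedy: The Hangover
Animation: Coco     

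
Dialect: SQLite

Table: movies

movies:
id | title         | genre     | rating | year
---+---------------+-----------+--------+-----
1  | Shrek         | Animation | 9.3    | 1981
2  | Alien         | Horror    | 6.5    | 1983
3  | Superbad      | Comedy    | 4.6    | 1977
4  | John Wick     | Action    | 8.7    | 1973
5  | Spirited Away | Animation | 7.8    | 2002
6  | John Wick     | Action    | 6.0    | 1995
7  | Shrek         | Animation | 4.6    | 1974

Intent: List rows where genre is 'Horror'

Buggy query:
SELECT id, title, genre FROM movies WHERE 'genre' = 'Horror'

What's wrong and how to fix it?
Bug: Single quotes denote string literals in SQL; the column name is being compared as a constant string

Fix: Reference the column as genre without single quotes

Corrected query:
SELECT id, title, genre FROM movies WHERE genre = 'Horror'

Result:
id | title | genre 
---+-------+-------
2  | Alien | Horror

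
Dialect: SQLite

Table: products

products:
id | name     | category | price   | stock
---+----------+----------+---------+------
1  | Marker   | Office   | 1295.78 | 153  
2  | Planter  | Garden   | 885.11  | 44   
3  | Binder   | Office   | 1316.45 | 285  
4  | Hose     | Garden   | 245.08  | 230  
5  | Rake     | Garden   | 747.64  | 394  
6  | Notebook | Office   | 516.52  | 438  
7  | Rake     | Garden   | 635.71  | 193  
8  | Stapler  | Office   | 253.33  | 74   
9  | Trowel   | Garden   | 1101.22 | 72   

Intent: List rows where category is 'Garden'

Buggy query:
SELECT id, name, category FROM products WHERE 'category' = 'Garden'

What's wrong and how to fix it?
Bug: Single quotes denote string literals in SQL; the column name is being compared as a constant string

Fix: Reference the column as category without single quotes

Corrected query:
SELECT id, name, category FROM products WHERE category = 'Garden'

Result:
id | name    | category
---+---------+---------
2  | Planter | Garden  
4  | Hose    | Garden  
5  | Rake    | Garden  
7  | Rake    | Garden  
9  | Trowel  | Garden  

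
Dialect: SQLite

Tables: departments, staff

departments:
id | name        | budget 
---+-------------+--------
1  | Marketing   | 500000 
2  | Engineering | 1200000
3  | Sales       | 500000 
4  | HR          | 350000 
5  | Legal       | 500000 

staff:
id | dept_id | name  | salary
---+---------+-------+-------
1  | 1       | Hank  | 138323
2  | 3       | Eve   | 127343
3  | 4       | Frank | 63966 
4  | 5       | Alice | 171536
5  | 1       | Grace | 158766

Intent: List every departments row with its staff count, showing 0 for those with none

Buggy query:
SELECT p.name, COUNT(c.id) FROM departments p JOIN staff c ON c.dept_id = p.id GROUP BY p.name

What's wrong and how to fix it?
Bug: INNER JOIN drops departments rows that have no matching staff rows

Fix: Switch to LEFT JOIN to retain unmatched parent rows

Corrected query:
SELECT p.name, COUNT(c.id) FROM departments p LEFT JOIN staff c ON c.dept_id = p.id GROUP BY p.name

Result:
name        | COUNT(c.id)
------------+------------
Engineering | 0          
HR          | 1          
Legal       | 1          
Marketing   | 2          
Sales       | 1          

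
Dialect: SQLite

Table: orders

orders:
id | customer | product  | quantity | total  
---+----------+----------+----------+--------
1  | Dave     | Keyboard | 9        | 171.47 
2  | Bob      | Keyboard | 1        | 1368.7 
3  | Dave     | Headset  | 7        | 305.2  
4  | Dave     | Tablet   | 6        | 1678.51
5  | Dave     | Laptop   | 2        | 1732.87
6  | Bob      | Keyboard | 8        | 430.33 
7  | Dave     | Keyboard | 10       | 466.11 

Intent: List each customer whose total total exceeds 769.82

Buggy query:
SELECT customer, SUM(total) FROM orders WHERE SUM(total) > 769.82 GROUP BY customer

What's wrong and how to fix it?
Bug: SUM(total) is an aggregate, but WHERE filters rows before aggregation

Fix: Move the aggregate condition to a HAVING clause

Corrected query:
SELECT customer, SUM(total) FROM orders GROUP BY customer HAVING SUM(total) > 769.82

Result:
customer | SUM(total)
---------+-----------
Bob      | 1799.03   
Dave     | 4354.16   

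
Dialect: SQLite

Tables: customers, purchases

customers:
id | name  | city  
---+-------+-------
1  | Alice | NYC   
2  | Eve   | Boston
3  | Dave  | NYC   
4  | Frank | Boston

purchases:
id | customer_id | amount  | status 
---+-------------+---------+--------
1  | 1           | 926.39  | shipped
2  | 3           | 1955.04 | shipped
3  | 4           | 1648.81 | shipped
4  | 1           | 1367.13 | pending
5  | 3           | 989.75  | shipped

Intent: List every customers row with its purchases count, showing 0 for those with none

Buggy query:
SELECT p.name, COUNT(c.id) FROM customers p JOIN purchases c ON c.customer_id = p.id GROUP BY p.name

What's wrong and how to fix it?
Bug: INNER JOIN drops customers rows that have no matching purchases rows

Fix: Use LEFT JOIN so parents without children still appear (COUNT(c.id) gives 0)

Corrected query:
SELECT p.name, COUNT(c.id) FROM customers p LEFT JOIN purchases c ON c.customer_id = p.id GROUP BY p.name

Result:
name  | COUNT(c.id)
------+------------
Alice | 2          
Dave  | 2          
Eve   | 0          
Frank | 1          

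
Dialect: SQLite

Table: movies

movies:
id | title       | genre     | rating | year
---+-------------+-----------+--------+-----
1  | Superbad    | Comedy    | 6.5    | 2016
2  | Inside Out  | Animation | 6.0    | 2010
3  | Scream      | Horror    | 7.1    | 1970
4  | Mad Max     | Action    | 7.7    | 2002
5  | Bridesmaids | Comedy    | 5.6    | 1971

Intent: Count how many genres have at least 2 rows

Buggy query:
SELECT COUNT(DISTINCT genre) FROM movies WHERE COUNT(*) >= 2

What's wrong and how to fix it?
Bug: COUNT(*) cannot appear in WHERE; the per-group count doesn't exist yet

Fix: Group first with HAVING COUNT(*) >= 2, then COUNT the resulting groups

Corrected query:
SELECT COUNT(*) FROM (SELECT genre FROM movies GROUP BY genre HAVING COUNT(*) >= 2)

Result:
COUNT(*)
--------
1       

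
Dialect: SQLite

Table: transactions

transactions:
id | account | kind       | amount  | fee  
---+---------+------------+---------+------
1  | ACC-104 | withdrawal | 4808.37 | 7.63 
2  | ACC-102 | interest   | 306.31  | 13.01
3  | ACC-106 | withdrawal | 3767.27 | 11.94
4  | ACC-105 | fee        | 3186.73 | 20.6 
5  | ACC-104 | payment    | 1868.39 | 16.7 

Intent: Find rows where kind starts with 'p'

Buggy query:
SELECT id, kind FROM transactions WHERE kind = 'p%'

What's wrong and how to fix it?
Bug: Wildcards only work with LIKE; '=' treats '%' as a literal character

Fix: Use LIKE for wildcard pattern matching

Corrected query:
SELECT id, kind FROM transactions WHERE kind LIKE 'p%'

Result:
id | kind   
---+--------
5  | payment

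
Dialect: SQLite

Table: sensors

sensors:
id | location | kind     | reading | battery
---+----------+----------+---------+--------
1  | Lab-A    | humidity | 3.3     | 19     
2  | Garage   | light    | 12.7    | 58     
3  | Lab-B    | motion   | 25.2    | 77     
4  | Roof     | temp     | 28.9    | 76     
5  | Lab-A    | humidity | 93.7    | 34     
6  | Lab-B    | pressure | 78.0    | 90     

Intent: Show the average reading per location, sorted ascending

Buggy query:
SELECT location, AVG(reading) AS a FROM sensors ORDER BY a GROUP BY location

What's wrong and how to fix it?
Bug: GROUP BY must precede ORDER BY

Fix: Reorder: SELECT … FROM … GROUP BY … ORDER BY …

Corrected query:
SELECT location, AVG(reading) AS a FROM sensors GROUP BY location ORDER BY a

Result:
location | a   
---------+-----
Garage   | 12.7
Roof     | 28.9
Lab-A    | 48.5
Lab-B    | 51.6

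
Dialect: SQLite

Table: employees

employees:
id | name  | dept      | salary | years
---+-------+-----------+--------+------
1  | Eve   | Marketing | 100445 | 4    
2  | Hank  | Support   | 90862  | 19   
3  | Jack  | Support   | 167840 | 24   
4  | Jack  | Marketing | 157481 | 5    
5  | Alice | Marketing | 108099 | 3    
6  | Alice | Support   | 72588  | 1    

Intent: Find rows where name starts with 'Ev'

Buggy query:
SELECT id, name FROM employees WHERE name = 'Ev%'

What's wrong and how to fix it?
Bug: Wildcards only work with LIKE; '=' treats '%' as a literal character

Fix: Replace '=' with LIKE so 'Ev%' is treated as a pattern

Corrected query:
SELECT id, name FROM employees WHERE name LIKE 'Ev%'

Result:
id | name
---+-----
1  | Eve 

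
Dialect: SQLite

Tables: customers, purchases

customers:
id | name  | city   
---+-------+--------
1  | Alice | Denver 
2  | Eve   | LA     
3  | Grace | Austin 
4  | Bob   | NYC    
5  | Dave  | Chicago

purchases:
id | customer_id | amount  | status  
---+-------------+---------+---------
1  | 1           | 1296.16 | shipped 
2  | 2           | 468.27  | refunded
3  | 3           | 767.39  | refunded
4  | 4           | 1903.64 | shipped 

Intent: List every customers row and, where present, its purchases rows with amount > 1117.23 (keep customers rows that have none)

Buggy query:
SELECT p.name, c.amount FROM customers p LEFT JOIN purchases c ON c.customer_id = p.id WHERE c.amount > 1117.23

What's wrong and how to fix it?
Bug: Filtering c.amount in WHERE discards the NULL rows produced by LEFT JOIN, turning it into an inner join

Fix: Move the right-table condition into the ON clause so unmatched parents are kept

Corrected query:
SELECT p.name, c.amount FROM customers p LEFT JOIN purchases c ON c.customer_id = p.id AND c.amount > 1117.23

Result:
name  | amount 
------+--------
Alice | 1296.16
Eve   | NULL   
Grace | NULL   
Bob   | 1903.64
Dave  | NULL   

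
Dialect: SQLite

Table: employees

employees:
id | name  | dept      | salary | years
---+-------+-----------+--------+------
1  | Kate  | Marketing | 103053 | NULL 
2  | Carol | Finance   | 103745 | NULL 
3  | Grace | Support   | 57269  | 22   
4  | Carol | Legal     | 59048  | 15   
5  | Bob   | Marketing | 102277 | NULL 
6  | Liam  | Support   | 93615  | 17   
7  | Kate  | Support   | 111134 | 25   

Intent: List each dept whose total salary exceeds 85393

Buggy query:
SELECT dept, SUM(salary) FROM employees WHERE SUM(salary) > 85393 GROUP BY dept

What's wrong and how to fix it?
Bug: Aggregate functions cannot appear in a WHERE clause

Fix: Move the aggregate condition to a HAVING clause

Corrected query:
SELECT dept, SUM(salary) FROM employees GROUP BY dept HAVING SUM(salary) > 85393

Result:
dept      | SUM(salary)
----------+------------
Finance   | 103745     
Marketing | 205330     
Support   | 262018     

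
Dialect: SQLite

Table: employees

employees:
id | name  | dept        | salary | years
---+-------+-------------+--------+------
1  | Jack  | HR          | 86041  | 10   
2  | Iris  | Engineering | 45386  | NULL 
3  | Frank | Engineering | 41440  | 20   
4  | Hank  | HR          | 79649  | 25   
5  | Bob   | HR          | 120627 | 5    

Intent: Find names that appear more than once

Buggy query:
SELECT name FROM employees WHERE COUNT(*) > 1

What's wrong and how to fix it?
Bug: WHERE can't reference COUNT(*); aggregates are computed after WHERE

Fix: GROUP BY name, then filter groups with HAVING COUNT(*) > 1

Corrected query:
SELECT name FROM employees GROUP BY name HAVING COUNT(*) > 1

Result:
(no rows)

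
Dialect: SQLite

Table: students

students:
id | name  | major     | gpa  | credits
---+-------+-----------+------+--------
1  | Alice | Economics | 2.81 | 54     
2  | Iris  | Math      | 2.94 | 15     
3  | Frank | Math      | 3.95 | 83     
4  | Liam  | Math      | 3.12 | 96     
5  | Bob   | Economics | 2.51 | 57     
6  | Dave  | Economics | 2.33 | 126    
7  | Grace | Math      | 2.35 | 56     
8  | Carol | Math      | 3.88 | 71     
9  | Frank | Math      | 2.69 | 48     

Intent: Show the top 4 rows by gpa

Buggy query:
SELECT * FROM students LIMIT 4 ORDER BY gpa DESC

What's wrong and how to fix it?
Bug: ORDER BY cannot follow LIMIT; LIMIT is the final clause

Fix: Sort with ORDER BY, then apply LIMIT

Corrected query:
SELECT * FROM students ORDER BY gpa DESC LIMIT 4

Result:
id | name  | major | gpa  | credits
---+-------+-------+------+--------
3  | Frank | Math  | 3.95 | 83     
8  | Carol | Math  | 3.88 | 71     
4  | Liam  | Math  | 3.12 | 96     
2  | Iris  | Math  | 2.94 | 15     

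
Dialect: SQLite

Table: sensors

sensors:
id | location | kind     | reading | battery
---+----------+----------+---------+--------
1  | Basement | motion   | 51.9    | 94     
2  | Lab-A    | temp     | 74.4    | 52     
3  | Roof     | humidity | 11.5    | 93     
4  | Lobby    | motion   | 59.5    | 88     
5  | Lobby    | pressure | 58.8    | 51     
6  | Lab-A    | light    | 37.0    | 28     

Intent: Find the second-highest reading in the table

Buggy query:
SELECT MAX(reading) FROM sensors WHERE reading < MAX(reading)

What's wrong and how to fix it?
Bug: MAX(reading) on the right of the comparison is an aggregate-in-WHERE error

Fix: Compute the overall MAX in a subquery, then take MAX of rows below it

Corrected query:
SELECT MAX(reading) FROM sensors WHERE reading < (SELECT MAX(reading) FROM sensors)

Result:
MAX(reading)
------------
59.5        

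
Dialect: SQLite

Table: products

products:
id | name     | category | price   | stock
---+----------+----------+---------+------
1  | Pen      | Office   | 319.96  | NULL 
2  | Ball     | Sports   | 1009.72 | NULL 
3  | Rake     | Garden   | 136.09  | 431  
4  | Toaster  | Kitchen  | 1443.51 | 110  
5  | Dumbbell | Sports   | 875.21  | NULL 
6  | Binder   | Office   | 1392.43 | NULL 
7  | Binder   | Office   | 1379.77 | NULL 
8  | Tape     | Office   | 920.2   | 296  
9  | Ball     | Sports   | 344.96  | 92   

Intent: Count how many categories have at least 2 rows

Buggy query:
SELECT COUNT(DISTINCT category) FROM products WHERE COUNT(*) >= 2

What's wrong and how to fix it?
Bug: COUNT(*) cannot appear in WHERE; the per-group count doesn't exist yet

Fix: Use a subquery that GROUPs and filters with HAVING, then count its rows

Corrected query:
SELECT COUNT(*) FROM (SELECT category FROM products GROUP BY category HAVING COUNT(*) >= 2)

Result:
COUNT(*)
--------
2       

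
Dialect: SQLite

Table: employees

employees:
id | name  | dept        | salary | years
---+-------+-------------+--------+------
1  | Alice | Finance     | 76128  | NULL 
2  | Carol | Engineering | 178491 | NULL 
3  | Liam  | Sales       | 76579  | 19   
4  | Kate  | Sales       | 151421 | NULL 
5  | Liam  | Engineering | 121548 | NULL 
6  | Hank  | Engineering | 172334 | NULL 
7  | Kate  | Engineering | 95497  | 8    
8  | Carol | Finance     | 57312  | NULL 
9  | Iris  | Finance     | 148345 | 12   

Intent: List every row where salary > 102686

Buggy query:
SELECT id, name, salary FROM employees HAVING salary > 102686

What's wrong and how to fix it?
Bug: HAVING filters the output of aggregation, but this query has no GROUP BY and no aggregate functions, so SQLite rejects it (HAVING clause on a non-aggregate query); the condition here is per row

Fix: Use WHERE for row-level filtering

Corrected query:
SELECT id, name, salary FROM employees WHERE salary > 102686

Result:
id | name  | salary
---+-------+-------
2  | Carol | 178491
4  | Kate  | 151421
5  | Liam  | 121548
6  | Hank  | 172334
9  | Iris  | 148345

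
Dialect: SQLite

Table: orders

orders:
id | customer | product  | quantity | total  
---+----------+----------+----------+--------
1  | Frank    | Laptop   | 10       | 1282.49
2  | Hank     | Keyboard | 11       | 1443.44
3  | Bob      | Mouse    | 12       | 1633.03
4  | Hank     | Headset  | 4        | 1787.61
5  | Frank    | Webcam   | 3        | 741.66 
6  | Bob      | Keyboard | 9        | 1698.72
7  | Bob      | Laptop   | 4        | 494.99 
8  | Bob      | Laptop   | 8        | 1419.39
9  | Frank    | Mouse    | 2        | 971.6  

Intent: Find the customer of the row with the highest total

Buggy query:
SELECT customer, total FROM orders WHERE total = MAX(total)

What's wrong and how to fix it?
Bug: MAX(total) is an aggregate and cannot be used directly in WHERE

Fix: Wrap MAX in a scalar subquery so WHERE compares against a single value

Corrected query:
SELECT customer, total FROM orders WHERE total = (SELECT MAX(total) FROM orders)

Result:
customer | total  
---------+--------
Hank     | 1787.61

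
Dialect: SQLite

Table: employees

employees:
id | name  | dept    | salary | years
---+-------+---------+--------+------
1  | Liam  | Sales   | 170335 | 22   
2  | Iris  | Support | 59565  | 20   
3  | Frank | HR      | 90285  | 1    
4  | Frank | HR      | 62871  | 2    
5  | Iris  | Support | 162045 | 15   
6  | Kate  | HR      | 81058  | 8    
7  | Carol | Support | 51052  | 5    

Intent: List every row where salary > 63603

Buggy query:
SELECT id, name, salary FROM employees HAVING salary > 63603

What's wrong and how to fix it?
Bug: HAVING filters the output of aggregation, but this query has no GROUP BY and no aggregate functions, so SQLite rejects it (HAVING clause on a non-aggregate query); the condition here is per row

Fix: Replace HAVING with WHERE since the condition applies to individual rows

Corrected query:
SELECT id, name, salary FROM employees WHERE salary > 63603

Result:
id | name  | salary
---+-------+-------
1  | Liam  | 170335
3  | Frank | 90285 
5  | Iris  | 162045
6  | Kate  | 81058 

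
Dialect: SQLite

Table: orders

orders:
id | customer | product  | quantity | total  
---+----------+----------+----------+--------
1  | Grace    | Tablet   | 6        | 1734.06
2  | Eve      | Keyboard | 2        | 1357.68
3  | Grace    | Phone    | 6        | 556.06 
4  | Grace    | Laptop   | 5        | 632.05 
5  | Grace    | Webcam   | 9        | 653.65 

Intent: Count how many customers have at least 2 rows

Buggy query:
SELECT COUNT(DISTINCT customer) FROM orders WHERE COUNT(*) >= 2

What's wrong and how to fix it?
Bug: WHERE filters individual rows, not groups, so a group-level COUNT is invalid there

Fix: Group first with HAVING COUNT(*) >= 2, then COUNT the resulting groups

Corrected query:
SELECT COUNT(*) FROM (SELECT customer FROM orders GROUP BY customer HAVING COUNT(*) >= 2)

Result:
COUNT(*)
--------
1       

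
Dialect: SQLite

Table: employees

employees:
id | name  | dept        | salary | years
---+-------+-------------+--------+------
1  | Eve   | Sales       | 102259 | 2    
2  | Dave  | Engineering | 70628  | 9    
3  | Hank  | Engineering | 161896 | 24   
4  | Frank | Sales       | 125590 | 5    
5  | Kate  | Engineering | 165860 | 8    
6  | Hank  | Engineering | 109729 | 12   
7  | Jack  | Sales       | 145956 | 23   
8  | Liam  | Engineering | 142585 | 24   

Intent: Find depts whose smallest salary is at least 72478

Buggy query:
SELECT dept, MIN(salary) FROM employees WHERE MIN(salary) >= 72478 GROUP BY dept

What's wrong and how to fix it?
Bug: MIN() in WHERE is a misuse of aggregate

Fix: Replace WHERE with HAVING after the GROUP BY

Corrected query:
SELECT dept, MIN(salary) FROM employees GROUP BY dept HAVING MIN(salary) >= 72478

Result:
dept  | MIN(salary)
------+------------
Sales | 102259     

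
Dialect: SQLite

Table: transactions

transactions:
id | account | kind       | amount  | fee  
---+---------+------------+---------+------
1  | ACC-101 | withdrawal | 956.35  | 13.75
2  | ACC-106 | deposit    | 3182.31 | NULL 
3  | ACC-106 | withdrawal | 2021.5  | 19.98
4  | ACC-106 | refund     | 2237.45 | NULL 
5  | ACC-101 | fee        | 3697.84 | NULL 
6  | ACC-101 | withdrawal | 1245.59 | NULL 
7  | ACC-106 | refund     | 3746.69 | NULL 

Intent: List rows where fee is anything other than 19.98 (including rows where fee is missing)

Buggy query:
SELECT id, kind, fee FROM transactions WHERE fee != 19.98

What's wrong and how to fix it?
Bug: 'fee != 19.98' is unknown when fee is NULL, so NULL rows are silently excluded

Fix: Handle NULL separately with IS NULL alongside the inequality

Corrected query:
SELECT id, kind, fee FROM transactions WHERE fee != 19.98 OR fee IS NULL

Result:
id | kind       | fee  
---+------------+------
1  | withdrawal | 13.75
2  | deposit    | NULL 
4  | refund     | NULL 
5  | fee        | NULL 
6  | withdrawal | NULL 
7  | refund     | NULL 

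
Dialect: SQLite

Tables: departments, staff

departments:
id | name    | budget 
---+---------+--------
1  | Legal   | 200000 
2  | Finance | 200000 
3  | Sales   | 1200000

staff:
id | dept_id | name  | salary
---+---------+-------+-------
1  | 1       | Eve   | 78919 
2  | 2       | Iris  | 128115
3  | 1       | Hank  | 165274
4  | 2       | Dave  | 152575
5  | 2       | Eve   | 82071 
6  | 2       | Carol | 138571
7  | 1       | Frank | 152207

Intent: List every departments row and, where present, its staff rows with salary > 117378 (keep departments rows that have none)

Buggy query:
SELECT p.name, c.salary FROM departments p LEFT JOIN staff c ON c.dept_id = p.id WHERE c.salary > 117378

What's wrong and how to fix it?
Bug: Filtering c.salary in WHERE discards the NULL rows produced by LEFT JOIN, turning it into an inner join

Fix: Move the right-table condition into the ON clause so unmatched parents are kept

Corrected query:
SELECT p.name, c.salary FROM departments p LEFT JOIN staff c ON c.dept_id = p.id AND c.salary > 117378

Result:
name    | salary
--------+-------
Legal   | 152207
Legal   | 165274
Finance | 128115
Finance | 138571
Finance | 152575
Sales   | NULL  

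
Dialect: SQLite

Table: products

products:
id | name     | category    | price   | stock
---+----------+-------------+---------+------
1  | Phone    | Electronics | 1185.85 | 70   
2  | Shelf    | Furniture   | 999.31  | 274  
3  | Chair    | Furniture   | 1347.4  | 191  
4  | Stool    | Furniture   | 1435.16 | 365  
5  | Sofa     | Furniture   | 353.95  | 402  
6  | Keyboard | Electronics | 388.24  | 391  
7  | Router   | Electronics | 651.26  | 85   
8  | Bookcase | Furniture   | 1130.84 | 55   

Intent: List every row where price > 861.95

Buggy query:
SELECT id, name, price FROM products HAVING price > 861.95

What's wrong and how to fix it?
Bug: This is a non-aggregate query (no GROUP BY, no aggregates), so in SQLite the HAVING clause is invalid here; a row-level condition belongs in WHERE

Fix: Replace HAVING with WHERE since the condition applies to individual rows

Corrected query:
SELECT id, name, price FROM products WHERE price > 861.95

Result:
id | name     | price  
---+----------+--------
1  | Phone    | 1185.85
2  | Shelf    | 999.31 
3  | Chair    | 1347.4 
4  | Stool    | 1435.16
8  | Bookcase | 1130.84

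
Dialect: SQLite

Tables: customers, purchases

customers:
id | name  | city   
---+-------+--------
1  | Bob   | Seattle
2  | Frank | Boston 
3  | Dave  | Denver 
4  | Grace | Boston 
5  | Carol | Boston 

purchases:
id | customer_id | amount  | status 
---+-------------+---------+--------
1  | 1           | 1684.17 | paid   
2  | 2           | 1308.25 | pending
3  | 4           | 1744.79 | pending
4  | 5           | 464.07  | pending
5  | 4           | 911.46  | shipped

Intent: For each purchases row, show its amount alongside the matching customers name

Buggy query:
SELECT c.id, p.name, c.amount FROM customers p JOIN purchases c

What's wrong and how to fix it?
Bug: Missing join condition: each purchases row is matched to all customers rows instead of just its own

Fix: Add ON c.customer_id = p.id to the JOIN

Corrected query:
SELECT c.id, p.name, c.amount FROM customers p JOIN purchases c ON c.customer_id = p.id

Result:
id | name  | amount 
---+-------+--------
1  | Bob   | 1684.17
2  | Frank | 1308.25
3  | Grace | 1744.79
4  | Carol | 464.07 
5  | Grace | 911.46 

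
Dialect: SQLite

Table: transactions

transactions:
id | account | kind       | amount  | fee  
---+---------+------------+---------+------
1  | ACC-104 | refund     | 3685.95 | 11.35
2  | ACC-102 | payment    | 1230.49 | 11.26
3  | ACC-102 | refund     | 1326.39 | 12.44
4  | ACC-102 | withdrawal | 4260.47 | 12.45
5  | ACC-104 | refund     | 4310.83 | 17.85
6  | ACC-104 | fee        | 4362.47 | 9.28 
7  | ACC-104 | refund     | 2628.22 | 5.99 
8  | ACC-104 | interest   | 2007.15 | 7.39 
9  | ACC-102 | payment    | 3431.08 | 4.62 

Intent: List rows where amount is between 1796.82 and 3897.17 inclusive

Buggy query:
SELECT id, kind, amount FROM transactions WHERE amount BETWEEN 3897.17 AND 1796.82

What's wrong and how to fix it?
Bug: The bounds are reversed; BETWEEN a AND b requires a <= b to match anything

Fix: Swap the bounds so the smaller value comes first

Corrected query:
SELECT id, kind, amount FROM transactions WHERE amount BETWEEN 1796.82 AND 3897.17

Result:
id | kind     | amount 
---+----------+--------
1  | refund   | 3685.95
7  | refund   | 2628.22
8  | interest | 2007.15
9  | payment  | 3431.08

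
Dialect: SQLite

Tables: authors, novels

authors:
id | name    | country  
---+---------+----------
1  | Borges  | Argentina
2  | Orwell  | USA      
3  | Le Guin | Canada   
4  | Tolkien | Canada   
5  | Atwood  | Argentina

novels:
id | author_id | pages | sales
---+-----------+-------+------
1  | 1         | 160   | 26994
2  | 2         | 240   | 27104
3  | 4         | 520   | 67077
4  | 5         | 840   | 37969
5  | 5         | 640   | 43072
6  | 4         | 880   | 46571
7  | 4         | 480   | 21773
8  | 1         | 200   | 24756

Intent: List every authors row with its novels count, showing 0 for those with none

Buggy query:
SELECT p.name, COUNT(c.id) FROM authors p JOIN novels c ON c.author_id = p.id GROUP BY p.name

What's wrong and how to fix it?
Bug: INNER JOIN drops authors rows that have no matching novels rows

Fix: Use LEFT JOIN so parents without children still appear (COUNT(c.id) gives 0)

Corrected query:
SELECT p.name, COUNT(c.id) FROM authors p LEFT JOIN novels c ON c.author_id = p.id GROUP BY p.name

Result:
name    | COUNT(c.id)
--------+------------
Atwood  | 2          
Borges  | 2          
Le Guin | 0          
Orwell  | 1          
Tolkien | 3          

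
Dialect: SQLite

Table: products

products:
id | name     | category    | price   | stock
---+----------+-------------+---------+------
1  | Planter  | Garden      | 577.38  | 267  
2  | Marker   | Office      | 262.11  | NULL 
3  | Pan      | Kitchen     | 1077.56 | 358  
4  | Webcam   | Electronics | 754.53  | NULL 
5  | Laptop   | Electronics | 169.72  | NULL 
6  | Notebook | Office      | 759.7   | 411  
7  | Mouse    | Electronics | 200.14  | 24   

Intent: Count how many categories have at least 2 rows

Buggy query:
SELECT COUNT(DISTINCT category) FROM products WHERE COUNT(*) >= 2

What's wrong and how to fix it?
Bug: WHERE filters individual rows, not groups, so a group-level COUNT is invalid there

Fix: Use a subquery that GROUPs and filters with HAVING, then count its rows

Corrected query:
SELECT COUNT(*) FROM (SELECT category FROM products GROUP BY category HAVING COUNT(*) >= 2)

Result:
COUNT(*)
--------
2       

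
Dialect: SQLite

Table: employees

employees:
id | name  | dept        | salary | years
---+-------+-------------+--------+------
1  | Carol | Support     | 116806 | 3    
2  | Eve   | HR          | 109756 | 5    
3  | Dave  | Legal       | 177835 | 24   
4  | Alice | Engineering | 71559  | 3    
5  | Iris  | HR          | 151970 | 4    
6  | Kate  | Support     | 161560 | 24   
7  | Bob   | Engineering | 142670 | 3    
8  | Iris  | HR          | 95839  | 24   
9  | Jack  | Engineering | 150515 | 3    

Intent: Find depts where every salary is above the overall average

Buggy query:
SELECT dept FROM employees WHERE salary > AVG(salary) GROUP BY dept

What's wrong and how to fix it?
Bug: AVG() is an aggregate; it can't sit directly in WHERE

Fix: Use a subquery for AVG and a HAVING MIN(...) filter so the condition holds for every row in the group

Corrected query:
SELECT dept FROM employees GROUP BY dept HAVING MIN(salary) > (SELECT AVG(salary) FROM employees)

Result:
dept 
-----
Legal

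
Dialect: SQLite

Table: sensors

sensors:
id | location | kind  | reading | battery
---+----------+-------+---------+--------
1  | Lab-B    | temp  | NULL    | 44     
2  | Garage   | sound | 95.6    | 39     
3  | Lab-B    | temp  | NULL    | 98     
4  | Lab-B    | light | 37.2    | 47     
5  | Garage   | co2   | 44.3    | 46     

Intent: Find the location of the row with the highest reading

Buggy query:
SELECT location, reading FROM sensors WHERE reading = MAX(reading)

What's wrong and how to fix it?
Bug: WHERE is evaluated per row; an aggregate over the whole table isn't defined there

Fix: Use a subquery: WHERE reading = (SELECT MAX(reading) FROM sensors)

Corrected query:
SELECT location, reading FROM sensors WHERE reading = (SELECT MAX(reading) FROM sensors)

Result:
location | reading
---------+--------
Garage   | 95.6   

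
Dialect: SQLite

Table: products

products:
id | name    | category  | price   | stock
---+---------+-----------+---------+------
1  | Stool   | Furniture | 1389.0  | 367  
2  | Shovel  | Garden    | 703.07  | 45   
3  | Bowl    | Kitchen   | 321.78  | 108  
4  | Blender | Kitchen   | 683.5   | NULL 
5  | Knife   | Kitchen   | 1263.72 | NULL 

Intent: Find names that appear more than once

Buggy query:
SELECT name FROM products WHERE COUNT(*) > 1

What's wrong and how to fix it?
Bug: COUNT(*) is an aggregate and cannot be used in WHERE

Fix: Group first, then use HAVING for the count condition

Corrected query:
SELECT name FROM products GROUP BY name HAVING COUNT(*) > 1

Result:
(no rows)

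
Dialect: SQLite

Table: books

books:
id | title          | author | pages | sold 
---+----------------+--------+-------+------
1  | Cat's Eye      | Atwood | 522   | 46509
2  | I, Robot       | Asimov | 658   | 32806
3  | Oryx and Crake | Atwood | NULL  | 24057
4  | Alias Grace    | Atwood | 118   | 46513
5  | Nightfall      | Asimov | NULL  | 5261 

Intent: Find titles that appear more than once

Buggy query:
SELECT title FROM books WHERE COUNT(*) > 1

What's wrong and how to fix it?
Bug: COUNT(*) is an aggregate and cannot be used in WHERE

Fix: Group first, then use HAVING for the count condition

Corrected query:
SELECT title FROM books GROUP BY title HAVING COUNT(*) > 1

Result:
(no rows)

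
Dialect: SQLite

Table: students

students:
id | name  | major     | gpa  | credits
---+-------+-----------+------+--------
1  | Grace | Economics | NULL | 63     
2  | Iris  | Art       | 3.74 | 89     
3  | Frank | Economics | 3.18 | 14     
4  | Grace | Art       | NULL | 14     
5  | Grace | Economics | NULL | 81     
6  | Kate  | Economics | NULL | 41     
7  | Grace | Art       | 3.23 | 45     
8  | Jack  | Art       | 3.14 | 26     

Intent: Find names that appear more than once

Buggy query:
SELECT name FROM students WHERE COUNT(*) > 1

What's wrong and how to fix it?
Bug: COUNT(*) is an aggregate and cannot be used in WHERE

Fix: GROUP BY name, then filter groups with HAVING COUNT(*) > 1

Corrected query:
SELECT name FROM students GROUP BY name HAVING COUNT(*) > 1

Result:
name 
-----
Grace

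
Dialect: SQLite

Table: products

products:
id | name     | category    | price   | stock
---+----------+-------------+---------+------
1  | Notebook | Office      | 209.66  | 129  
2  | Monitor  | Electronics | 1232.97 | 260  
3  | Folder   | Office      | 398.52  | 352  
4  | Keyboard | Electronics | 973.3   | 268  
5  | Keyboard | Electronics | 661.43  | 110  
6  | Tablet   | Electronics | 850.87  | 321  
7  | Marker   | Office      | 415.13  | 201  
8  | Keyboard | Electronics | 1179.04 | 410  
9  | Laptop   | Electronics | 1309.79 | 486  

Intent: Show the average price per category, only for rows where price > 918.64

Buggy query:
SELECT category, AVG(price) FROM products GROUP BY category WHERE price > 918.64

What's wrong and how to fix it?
Bug: WHERE cannot follow GROUP BY

Fix: Move the WHERE clause before GROUP BY

Corrected query:
SELECT category, AVG(price) FROM products WHERE price > 918.64 GROUP BY category

Result:
category    | AVG(price)
------------+-----------
Electronics | 1173.775  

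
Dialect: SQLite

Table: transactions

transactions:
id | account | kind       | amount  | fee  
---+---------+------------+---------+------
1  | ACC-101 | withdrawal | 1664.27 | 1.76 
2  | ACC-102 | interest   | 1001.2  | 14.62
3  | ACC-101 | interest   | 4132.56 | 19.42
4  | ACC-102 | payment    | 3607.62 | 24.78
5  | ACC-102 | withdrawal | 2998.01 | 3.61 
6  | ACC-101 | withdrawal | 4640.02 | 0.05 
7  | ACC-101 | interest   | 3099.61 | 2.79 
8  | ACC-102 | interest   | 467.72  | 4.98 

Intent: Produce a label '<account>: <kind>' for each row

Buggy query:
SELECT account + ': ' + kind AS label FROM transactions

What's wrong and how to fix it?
Bug: '+' is numeric addition; on text columns SQLite converts them to 0 instead of concatenating

Fix: Replace + with || to concatenate text

Corrected query:
SELECT account || ': ' || kind AS label FROM transactions

Result:
label              
-------------------
ACC-101: withdrawal
ACC-102: interest  
ACC-101: interest  
ACC-102: payment   
ACC-102: withdrawal
ACC-101: withdrawal
ACC-101: interest  
ACC-102: interest  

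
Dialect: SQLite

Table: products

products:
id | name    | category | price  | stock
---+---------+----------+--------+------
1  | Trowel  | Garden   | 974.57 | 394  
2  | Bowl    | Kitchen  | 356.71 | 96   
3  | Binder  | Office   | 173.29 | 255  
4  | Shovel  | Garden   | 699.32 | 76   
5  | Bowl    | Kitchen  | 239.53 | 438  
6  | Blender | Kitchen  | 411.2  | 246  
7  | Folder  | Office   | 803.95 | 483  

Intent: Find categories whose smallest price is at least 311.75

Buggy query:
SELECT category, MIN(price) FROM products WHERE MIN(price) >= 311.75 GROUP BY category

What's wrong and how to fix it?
Bug: Aggregates like MIN are computed per group after WHERE runs

Fix: Use HAVING for the per-group MIN condition

Corrected query:
SELECT category, MIN(price) FROM products GROUP BY category HAVING MIN(price) >= 311.75

Result:
category | MIN(price)
---------+-----------
Garden   | 699.32    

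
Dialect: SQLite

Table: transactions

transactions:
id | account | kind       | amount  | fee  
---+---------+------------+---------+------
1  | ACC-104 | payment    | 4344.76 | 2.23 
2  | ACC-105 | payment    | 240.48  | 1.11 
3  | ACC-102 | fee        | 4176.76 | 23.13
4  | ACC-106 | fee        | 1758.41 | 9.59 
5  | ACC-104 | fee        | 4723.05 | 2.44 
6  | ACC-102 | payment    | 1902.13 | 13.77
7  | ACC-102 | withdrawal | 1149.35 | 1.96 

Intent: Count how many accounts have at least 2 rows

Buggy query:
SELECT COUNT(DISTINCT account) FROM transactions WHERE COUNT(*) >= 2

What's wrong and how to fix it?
Bug: WHERE filters individual rows, not groups, so a group-level COUNT is invalid there

Fix: Use a subquery that GROUPs and filters with HAVING, then count its rows

Corrected query:
SELECT COUNT(*) FROM (SELECT account FROM transactions GROUP BY account HAVING COUNT(*) >= 2)

Result:
COUNT(*)
--------
2       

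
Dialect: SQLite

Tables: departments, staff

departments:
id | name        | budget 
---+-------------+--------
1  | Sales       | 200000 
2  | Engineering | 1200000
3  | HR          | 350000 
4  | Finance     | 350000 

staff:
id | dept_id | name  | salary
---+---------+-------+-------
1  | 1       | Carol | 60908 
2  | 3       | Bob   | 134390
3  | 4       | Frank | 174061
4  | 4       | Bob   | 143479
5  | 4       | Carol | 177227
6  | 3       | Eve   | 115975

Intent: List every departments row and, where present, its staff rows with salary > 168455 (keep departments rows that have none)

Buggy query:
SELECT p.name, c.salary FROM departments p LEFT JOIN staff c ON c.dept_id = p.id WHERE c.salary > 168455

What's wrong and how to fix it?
Bug: Filtering c.salary in WHERE discards the NULL rows produced by LEFT JOIN, turning it into an inner join

Fix: Move the right-table condition into the ON clause so unmatched parents are kept

Corrected query:
SELECT p.name, c.salary FROM departments p LEFT JOIN staff c ON c.dept_id = p.id AND c.salary > 168455

Result:
name        | salary
------------+-------
Sales       | NULL  
Engineering | NULL  
HR          | NULL  
Finance     | 174061
Finance     | 177227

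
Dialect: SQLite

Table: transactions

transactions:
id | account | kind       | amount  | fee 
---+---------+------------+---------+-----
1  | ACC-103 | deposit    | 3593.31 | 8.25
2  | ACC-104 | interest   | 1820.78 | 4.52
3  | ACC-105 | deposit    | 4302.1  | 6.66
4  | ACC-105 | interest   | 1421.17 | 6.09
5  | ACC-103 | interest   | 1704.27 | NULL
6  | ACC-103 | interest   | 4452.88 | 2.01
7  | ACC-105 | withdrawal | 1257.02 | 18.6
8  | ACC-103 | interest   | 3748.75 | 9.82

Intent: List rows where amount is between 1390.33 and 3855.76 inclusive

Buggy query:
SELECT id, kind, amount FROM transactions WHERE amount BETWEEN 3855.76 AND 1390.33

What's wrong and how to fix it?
Bug: BETWEEN expects the lower bound first; with 3855.76 AND 1390.33 the range is empty

Fix: Swap the bounds so the smaller value comes first

Corrected query:
SELECT id, kind, amount FROM transactions WHERE amount BETWEEN 1390.33 AND 3855.76

Result:
id | kind     | amount 
---+----------+--------
1  | deposit  | 3593.31
2  | interest | 1820.78
4  | interest | 1421.17
5  | interest | 1704.27
8  | interest | 3748.75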